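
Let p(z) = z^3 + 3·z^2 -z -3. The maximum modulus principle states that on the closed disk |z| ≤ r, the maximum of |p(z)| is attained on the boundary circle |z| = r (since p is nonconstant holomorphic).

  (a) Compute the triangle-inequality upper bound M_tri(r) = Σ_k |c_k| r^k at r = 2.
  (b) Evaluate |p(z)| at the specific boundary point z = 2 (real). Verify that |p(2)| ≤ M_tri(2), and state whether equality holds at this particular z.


Coefficients: c_0 = -3, c_1 = -1, c_2 = 3, c_3 = 1. Radius r = 2.
Part (a). Triangle bound: M_tri(r) = Σ_k |c_k| r^k
  = |-3|·2^0 + |-1|·2^1 + |3|·2^2 + |1|·2^3
  = 3 + 2 + 12 + 8 = 25.
This bounds M(r) := max_{|z|=r} |p(z)| from above; equality holds iff all terms c_k z^k can be made to align in phase at a single z on |z|=r.
Part (b). At z = 2 (real, on the circle |z| = r):
  p(2) = (-3)·2^0 + (-1)·2^1 + (3)·2^2 + (1)·2^3 = 15.
  |p(2)| = 15.
Check: |p(2)| = 15 ≤ 25 = M_tri(2). ✓ Equality does not hold at z = 2 (the coefficients have mixed signs, so the terms do not all align in phase there).

M_tri(2) = 25; |p(2)| = 15; equality at z=2: no.


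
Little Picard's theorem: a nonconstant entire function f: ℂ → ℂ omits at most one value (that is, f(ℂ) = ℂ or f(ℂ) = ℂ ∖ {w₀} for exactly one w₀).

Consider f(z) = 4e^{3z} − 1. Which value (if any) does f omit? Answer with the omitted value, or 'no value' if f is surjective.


Little Picard bounds the complement of f(ℂ) to at most one point.
e^{3z} is never zero on ℂ, so 4·e^{3z} takes every value in ℂ ∖ {0}. Adding -1 shifts the range to ℂ ∖ {-1}. Thus f omits exactly the value -1.

Omitted value: -1.


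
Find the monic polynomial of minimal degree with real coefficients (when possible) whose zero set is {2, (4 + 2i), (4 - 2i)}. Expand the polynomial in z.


The polynomial is p(z) = ∏_{α ∈ S} (z − α), where S = {2, (4 + 2i), (4 - 2i)}.
Expanding the product yields: p(z) = z^3 -10·z^2 + 36·z -40.
Note conjugate pairs combine to real quadratics: (z − (4+2i))(z − (4−2i)) = z² − 8z + 20.
The resulting polynomial has degree 3 and real coefficients as required.

p(z) = z^3 -10·z^2 + 36·z -40.


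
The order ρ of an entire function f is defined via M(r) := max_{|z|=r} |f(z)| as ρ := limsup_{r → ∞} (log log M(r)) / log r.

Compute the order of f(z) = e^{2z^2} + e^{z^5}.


Each summand is entire of order 2 and 5 respectively (as in the single-exponential case). The order of a sum is at most the max of the orders, so ρ ≤ 5. For the lower bound: on |z|=r choose arg z so that 1z^5 is real positive; then |e^{1z^5}| = e^{1r^5} while |e^{2z^2}| ≤ e^{2r^2} = o(e^{1r^5}). So |f| ≥ e^{1r^5}(1 − o(1)) and ρ ≥ 5. Hence ρ = max(2, 5) = 5.
Therefore ρ = 5.

Order ρ = 5.


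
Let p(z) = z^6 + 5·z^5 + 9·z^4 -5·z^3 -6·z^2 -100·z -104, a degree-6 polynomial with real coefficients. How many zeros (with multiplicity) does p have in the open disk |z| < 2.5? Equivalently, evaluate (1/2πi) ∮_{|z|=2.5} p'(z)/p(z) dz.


The zeros of p are: -1, 2, (-3 + 2i), (-3 - 2i), (0 + 2i), (0 - 2i).
Their magnitudes are: 1, 2, 3.606, 3.606, 2, 2.
Zeros with |z| < R = 2.5: -1, 2, (0 + 2i), (0 - 2i).
Count = 4.
By the argument principle, (1/2πi) ∮_{|z|=R} p'(z)/p(z) dz equals exactly this count.

Number of zeros inside |z| < 2.5: 4.


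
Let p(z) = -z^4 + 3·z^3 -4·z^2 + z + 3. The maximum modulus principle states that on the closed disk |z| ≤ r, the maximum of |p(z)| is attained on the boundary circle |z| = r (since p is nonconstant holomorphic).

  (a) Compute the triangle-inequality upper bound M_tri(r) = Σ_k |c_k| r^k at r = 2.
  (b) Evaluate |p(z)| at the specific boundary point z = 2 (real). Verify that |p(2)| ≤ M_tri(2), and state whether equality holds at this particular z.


Coefficients: c_0 = 3, c_1 = 1, c_2 = -4, c_3 = 3, c_4 = -1. Radius r = 2.
Part (a). Triangle bound: M_tri(r) = Σ_k |c_k| r^k
  = |3|·2^0 + |1|·2^1 + |-4|·2^2 + |3|·2^3 + |-1|·2^4
  = 3 + 2 + 16 + 24 + 16 = 61.
This bounds M(r) := max_{|z|=r} |p(z)| from above; equality holds iff all terms c_k z^k can be made to align in phase at a single z on |z|=r.
Part (b). At z = 2 (real, on the circle |z| = r):
  p(2) = (3)·2^0 + (1)·2^1 + (-4)·2^2 + (3)·2^3 + (-1)·2^4 = -3.
  |p(2)| = 3.
Check: |p(2)| = 3 ≤ 61 = M_tri(2). ✓ Equality does not hold at z = 2 (the coefficients have mixed signs, so the terms do not all align in phase there).

M_tri(2) = 61; |p(2)| = 3; equality at z=2: no.


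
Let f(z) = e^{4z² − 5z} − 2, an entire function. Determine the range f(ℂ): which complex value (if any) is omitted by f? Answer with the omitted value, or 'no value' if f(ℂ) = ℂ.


Little Picard bounds the complement of f(ℂ) to at most one point.
The exponent g(z) = 4z² − 5z is a nonconstant polynomial, hence surjective onto ℂ. So e^{g(z)} takes every value in {e^w : w ∈ ℂ} = ℂ ∖ {0}. Adding -2 shifts the range to ℂ ∖ {-2}. f omits exactly -2.

Omitted value: -2.


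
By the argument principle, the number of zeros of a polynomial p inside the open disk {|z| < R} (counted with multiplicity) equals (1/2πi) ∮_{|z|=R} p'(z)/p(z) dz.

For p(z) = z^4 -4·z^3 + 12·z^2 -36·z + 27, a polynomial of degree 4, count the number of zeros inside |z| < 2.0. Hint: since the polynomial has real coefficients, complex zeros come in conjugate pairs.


The zeros of p are: 3, 1, (0 + 3i), (0 - 3i).
Their magnitudes are: 3, 1, 3, 3.
Zeros with |z| < R = 2.0: 1.
Count = 1.
By the argument principle, (1/2πi) ∮_{|z|=R} p'(z)/p(z) dz equals exactly this count.

Number of zeros inside |z| < 2.0: 1.


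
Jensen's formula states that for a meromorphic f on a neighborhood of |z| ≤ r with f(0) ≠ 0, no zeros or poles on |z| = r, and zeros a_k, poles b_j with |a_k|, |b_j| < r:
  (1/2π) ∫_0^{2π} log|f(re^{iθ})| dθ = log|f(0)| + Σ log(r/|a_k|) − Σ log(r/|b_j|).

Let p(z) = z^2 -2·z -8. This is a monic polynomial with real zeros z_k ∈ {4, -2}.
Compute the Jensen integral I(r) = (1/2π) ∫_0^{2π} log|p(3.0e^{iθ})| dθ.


Zeros: -2, 4; r = 3.0.
Inside |z| < r: -2. Outside (|z| ≥ r): 4.
p(0) = -8, so log|p(0)| = log(8) = 2.0794.
Apply Jensen: I(r) = log|p(0)| + Σ_k log(r/|z_k|), summed over zeros inside |z| < r.
  log(r/|z_k|) for z_k = -2: log(3.0/2) = 0.4055
  Outside zeros (4) contribute nothing to the Jensen sum.
Sum over inside zeros: 0.4055.
I(r) = log|p(0)| + (inside sum) = 2.0794 + 0.4055 = 2.4849.
Note: since some zeros are outside |z| ≤ r, the simplified n·log(r) form does NOT apply — only the inside zeros contribute.

I(r) ≈ 2.4849.


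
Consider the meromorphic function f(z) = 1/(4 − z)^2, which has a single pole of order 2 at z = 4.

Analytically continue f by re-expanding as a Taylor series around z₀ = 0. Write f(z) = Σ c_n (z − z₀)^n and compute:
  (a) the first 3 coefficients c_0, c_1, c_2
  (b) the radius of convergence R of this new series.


Let w = z − z₀, so z = z₀ + w.
Then 4 − z = 4 − (z₀ + w) = (4 − z₀) − w = 4 − w.
f(z) = 1/(4 − w)^2 = (1/(4)^2) · (1 − w/(4))^{−2}.
By the binomial series (1−u)^{−2} = Σ_{n≥0} C(n+1, 1) u^n for |u|<1, with u = w/(4):
  c_n = C(n+1, 1) / (4)^(n+2).
  c_0 = 1/(4)^2 = 1/16.
  c_1 = 2/(4)^3 = 1/32.
  c_2 = 3/(4)^4 = 3/256.
The series is valid for |w/d| < 1, i.e. |z − z₀| < |d|.
Radius of convergence: R = |4 − z₀| = |4| = 4 (distance from z₀ to the singularity z = 4).

c_0 = 1/16, c_1 = 1/32, c_2 = 3/256; R = 4.


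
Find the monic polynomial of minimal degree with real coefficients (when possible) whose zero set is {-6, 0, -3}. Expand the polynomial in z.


The polynomial is p(z) = ∏_{α ∈ S} (z − α), where S = {-6, 0, -3}.
Expanding the product yields: p(z) = z^3 + 9·z^2 + 18·z.
The resulting polynomial has degree 3 and real coefficients as required.

p(z) = z^3 + 9·z^2 + 18·z.


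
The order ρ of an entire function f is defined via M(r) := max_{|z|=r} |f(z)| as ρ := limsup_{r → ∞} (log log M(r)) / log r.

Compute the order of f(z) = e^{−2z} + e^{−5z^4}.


Each summand is entire of order 1 and 4 respectively (as in the single-exponential case). The order of a sum is at most the max of the orders, so ρ ≤ 4. For the lower bound: on |z|=r choose arg z so that -5z^4 is real positive; then |e^{-5z^4}| = e^{5r^4} while |e^{-2z}| ≤ e^{2r^1} = o(e^{5r^4}). So |f| ≥ e^{5r^4}(1 − o(1)) and ρ ≥ 4. Hence ρ = max(1, 4) = 4.
Therefore ρ = 4.

Order ρ = 4.


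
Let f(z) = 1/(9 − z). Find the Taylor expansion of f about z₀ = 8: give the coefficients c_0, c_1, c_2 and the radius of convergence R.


Let w = z − z₀, so z = z₀ + w.
Then 9 − z = 9 − (z₀ + w) = (9 − z₀) − w = 1 − w.
f(z) = 1/(1 − w) = (1/(1)) · 1/(1 − w/(1)) = Σ_{n≥0} w^n / (1)^(n+1).
So c_n = 1/(1)^(n+1):
  c_0 = 1/(1)^1 = 1.
  c_1 = 1/(1)^2 = 1.
  c_2 = 1/(1)^3 = 1.
The series is valid for |w/d| < 1, i.e. |z − z₀| < |d|.
Radius of convergence: R = |9 − z₀| = |1| = 1 (distance from z₀ to the singularity z = 9).

c_0 = 1, c_1 = 1, c_2 = 1; R = 1.


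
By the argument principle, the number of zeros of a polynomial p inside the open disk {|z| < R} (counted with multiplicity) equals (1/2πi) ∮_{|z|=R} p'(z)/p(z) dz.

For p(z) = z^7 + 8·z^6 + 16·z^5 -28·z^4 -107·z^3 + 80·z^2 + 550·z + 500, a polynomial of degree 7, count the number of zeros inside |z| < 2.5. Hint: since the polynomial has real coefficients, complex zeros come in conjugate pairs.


The zeros of p are: (-2 + 1i), (-2 - 1i), -2, (-3 + 1i), (-3 - 1i), (2 + 1i), (2 - 1i).
Their magnitudes are: 2.236, 2.236, 2, 3.162, 3.162, 2.236, 2.236.
Zeros with |z| < R = 2.5: (-2 + 1i), (-2 - 1i), -2, (2 + 1i), (2 - 1i).
Count = 5.
By the argument principle, (1/2πi) ∮_{|z|=R} p'(z)/p(z) dz equals exactly this count.

Number of zeros inside |z| < 2.5: 5.


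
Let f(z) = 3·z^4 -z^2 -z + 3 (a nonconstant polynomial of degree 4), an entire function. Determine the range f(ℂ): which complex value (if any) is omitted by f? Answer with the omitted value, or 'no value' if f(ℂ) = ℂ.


Little Picard bounds the complement of f(ℂ) to at most one point.
For every w ∈ ℂ, the equation p(z) − w = 0 is a nonconstant polynomial in z and hence has at least one root by the fundamental theorem of algebra. So p is surjective onto ℂ, omitting no value.

Omitted value: no value.


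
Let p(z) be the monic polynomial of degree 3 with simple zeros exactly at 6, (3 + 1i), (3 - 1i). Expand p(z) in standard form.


The polynomial is p(z) = ∏_{α ∈ S} (z − α), where S = {6, (3 + 1i), (3 - 1i)}.
Expanding the product yields: p(z) = z^3 -12·z^2 + 46·z -60.
Note conjugate pairs combine to real quadratics: (z − (3+1i))(z − (3−1i)) = z² − 6z + 10.
The resulting polynomial has degree 3 and real coefficients as required.

p(z) = z^3 -12·z^2 + 46·z -60.


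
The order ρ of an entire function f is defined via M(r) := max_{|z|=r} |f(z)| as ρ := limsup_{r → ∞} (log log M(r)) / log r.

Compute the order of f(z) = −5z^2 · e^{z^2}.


M(r) = max_{|z|=r} |-5|·|z|^2·|e^{z^2}| = 5·r^2 · e^{1r^2} (the factors attain their maxima compatibly on |z|=r). Then log M(r) = log 5 + 2·log r + 1r^2, dominated by the last term, so log log M(r) ~ 2·log r. The polynomial factor -5z^2 contributes only a log r term and does not affect the order. ρ = 2.
Therefore ρ = 2.

Order ρ = 2.


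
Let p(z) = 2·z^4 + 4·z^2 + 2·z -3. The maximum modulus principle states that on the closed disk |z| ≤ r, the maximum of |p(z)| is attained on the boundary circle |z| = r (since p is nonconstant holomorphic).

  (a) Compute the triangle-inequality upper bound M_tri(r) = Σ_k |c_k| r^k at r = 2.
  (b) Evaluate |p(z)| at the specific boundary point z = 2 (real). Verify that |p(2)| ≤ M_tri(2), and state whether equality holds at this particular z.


Coefficients: c_0 = -3, c_1 = 2, c_2 = 4, c_3 = 0, c_4 = 2. Radius r = 2.
Part (a). Triangle bound: M_tri(r) = Σ_k |c_k| r^k
  = |-3|·2^0 + |2|·2^1 + |4|·2^2 + |0|·2^3 + |2|·2^4
  = 3 + 4 + 16 + 0 + 32 = 55.
This bounds M(r) := max_{|z|=r} |p(z)| from above; equality holds iff all terms c_k z^k can be made to align in phase at a single z on |z|=r.
Part (b). At z = 2 (real, on the circle |z| = r):
  p(2) = (-3)·2^0 + (2)·2^1 + (4)·2^2 + (0)·2^3 + (2)·2^4 = 49.
  |p(2)| = 49.
Check: |p(2)| = 49 ≤ 55 = M_tri(2). ✓ Equality does not hold at z = 2 (the coefficients have mixed signs, so the terms do not all align in phase there).

M_tri(2) = 55; |p(2)| = 49; equality at z=2: no.


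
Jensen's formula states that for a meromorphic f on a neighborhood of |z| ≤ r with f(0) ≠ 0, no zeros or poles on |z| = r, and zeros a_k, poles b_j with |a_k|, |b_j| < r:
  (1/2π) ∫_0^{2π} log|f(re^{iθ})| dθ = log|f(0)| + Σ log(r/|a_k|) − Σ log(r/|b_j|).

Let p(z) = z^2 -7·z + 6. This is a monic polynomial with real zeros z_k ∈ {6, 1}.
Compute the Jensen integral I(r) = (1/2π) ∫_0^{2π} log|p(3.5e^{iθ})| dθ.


Zeros: 1, 6; r = 3.5.
Inside |z| < r: 1. Outside (|z| ≥ r): 6.
p(0) = 6, so log|p(0)| = log(6) = 1.7918.
Apply Jensen: I(r) = log|p(0)| + Σ_k log(r/|z_k|), summed over zeros inside |z| < r.
  log(r/|z_k|) for z_k = 1: log(3.5/1) = 1.2528
  Outside zeros (6) contribute nothing to the Jensen sum.
Sum over inside zeros: 1.2528.
I(r) = log|p(0)| + (inside sum) = 1.7918 + 1.2528 = 3.0445.
Note: since some zeros are outside |z| ≤ r, the simplified n·log(r) form does NOT apply — only the inside zeros contribute.

I(r) ≈ 3.0445.


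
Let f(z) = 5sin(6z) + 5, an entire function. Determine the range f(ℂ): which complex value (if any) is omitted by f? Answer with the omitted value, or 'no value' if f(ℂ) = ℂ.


Little Picard bounds the complement of f(ℂ) to at most one point.
sin is entire and surjective onto ℂ: for every w ∈ ℂ, sin(ζ) = w has a solution ζ ∈ ℂ (e.g., via the complex inverse arcsin). With ζ = 6z this gives z = ζ/(6). Then 5·sin(6z) takes every value in 5·ℂ = ℂ, and adding 5 is a bijection of ℂ. So f is surjective and omits no value. (Note: only on the real line is sin bounded by [−1, 1].)

Omitted value: no value.


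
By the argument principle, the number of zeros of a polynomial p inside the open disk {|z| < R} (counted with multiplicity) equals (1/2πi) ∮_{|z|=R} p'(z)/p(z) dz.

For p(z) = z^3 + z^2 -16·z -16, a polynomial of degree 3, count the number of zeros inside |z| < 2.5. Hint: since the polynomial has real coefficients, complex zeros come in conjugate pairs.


The zeros of p are: -1, 4, -4.
Their magnitudes are: 1, 4, 4.
Zeros with |z| < R = 2.5: -1.
Count = 1.
By the argument principle, (1/2πi) ∮_{|z|=R} p'(z)/p(z) dz equals exactly this count.

Number of zeros inside |z| < 2.5: 1.


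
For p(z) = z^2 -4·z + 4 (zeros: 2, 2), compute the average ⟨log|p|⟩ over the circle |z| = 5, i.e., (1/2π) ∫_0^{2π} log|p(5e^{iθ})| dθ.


Zeros: 2, 2; r = 5.
Inside |z| < r: 2, 2. Outside (|z| ≥ r): ∅.
p(0) = 4, so log|p(0)| = log(4) = 1.3863.
Apply Jensen: I(r) = log|p(0)| + Σ_k log(r/|z_k|), summed over zeros inside |z| < r.
  log(r/|z_k|) for z_k = 2: log(5/2) = 0.9163
  log(r/|z_k|) for z_k = 2: log(5/2) = 0.9163
Sum over inside zeros: 1.8326.
I(r) = log|p(0)| + (inside sum) = 1.3863 + 1.8326 = 3.2189.
Closed form (all zeros inside, monic): I(r) = n·log(r) = 2·log(5) = 3.2189. ✓

I(r) ≈ 3.2189.


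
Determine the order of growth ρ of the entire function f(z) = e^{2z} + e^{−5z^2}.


Each summand is entire of order 1 and 2 respectively (as in the single-exponential case). The order of a sum is at most the max of the orders, so ρ ≤ 2. For the lower bound: on |z|=r choose arg z so that -5z^2 is real positive; then |e^{-5z^2}| = e^{5r^2} while |e^{2z}| ≤ e^{2r^1} = o(e^{5r^2}). So |f| ≥ e^{5r^2}(1 − o(1)) and ρ ≥ 2. Hence ρ = max(1, 2) = 2.
Therefore ρ = 2.

Order ρ = 2.


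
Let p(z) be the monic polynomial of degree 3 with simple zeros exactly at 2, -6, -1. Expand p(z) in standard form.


The polynomial is p(z) = ∏_{α ∈ S} (z − α), where S = {2, -6, -1}.
Expanding the product yields: p(z) = z^3 + 5·z^2 -8·z -12.
The resulting polynomial has degree 3 and real coefficients as required.

p(z) = z^3 + 5·z^2 -8·z -12.


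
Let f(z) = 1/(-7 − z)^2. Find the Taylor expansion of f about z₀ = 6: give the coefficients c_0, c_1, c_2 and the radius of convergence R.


Let w = z − z₀, so z = z₀ + w.
Then -7 − z = -7 − (z₀ + w) = (-7 − z₀) − w = -13 − w.
f(z) = 1/(-13 − w)^2 = (1/(-13)^2) · (1 − w/(-13))^{−2}.
By the binomial series (1−u)^{−2} = Σ_{n≥0} C(n+1, 1) u^n for |u|<1, with u = w/(-13):
  c_n = C(n+1, 1) / (-13)^(n+2).
  c_0 = 1/(-13)^2 = 1/169.
  c_1 = 2/(-13)^3 = -2/2197.
  c_2 = 3/(-13)^4 = 3/28561.
The series is valid for |w/d| < 1, i.e. |z − z₀| < |d|.
Radius of convergence: R = |-7 − z₀| = |-13| = 13 (distance from z₀ to the singularity z = -7).

c_0 = 1/169, c_1 = -2/2197, c_2 = 3/28561; R = 13.


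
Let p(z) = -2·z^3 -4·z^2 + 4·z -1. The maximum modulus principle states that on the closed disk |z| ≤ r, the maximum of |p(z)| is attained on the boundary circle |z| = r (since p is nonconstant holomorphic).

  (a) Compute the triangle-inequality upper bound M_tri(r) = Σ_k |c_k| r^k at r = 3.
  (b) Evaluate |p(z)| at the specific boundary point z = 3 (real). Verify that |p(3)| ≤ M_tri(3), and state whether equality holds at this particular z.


Coefficients: c_0 = -1, c_1 = 4, c_2 = -4, c_3 = -2. Radius r = 3.
Part (a). Triangle bound: M_tri(r) = Σ_k |c_k| r^k
  = |-1|·3^0 + |4|·3^1 + |-4|·3^2 + |-2|·3^3
  = 1 + 12 + 36 + 54 = 103.
This bounds M(r) := max_{|z|=r} |p(z)| from above; equality holds iff all terms c_k z^k can be made to align in phase at a single z on |z|=r.
Part (b). At z = 3 (real, on the circle |z| = r):
  p(3) = (-1)·3^0 + (4)·3^1 + (-4)·3^2 + (-2)·3^3 = -79.
  |p(3)| = 79.
Check: |p(3)| = 79 ≤ 103 = M_tri(3). ✓ Equality does not hold at z = 3 (the coefficients have mixed signs, so the terms do not all align in phase there).

M_tri(3) = 103; |p(3)| = 79; equality at z=3: no.


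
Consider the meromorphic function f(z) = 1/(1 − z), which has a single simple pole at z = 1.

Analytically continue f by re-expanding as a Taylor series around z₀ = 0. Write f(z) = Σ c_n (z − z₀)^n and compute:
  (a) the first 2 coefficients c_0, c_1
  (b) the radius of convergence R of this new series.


Let w = z − z₀, so z = z₀ + w.
Then 1 − z = 1 − (z₀ + w) = (1 − z₀) − w = 1 − w.
f(z) = 1/(1 − w) = (1/(1)) · 1/(1 − w/(1)) = Σ_{n≥0} w^n / (1)^(n+1).
So c_n = 1/(1)^(n+1):
  c_0 = 1/(1)^1 = 1.
  c_1 = 1/(1)^2 = 1.
The series is valid for |w/d| < 1, i.e. |z − z₀| < |d|.
Radius of convergence: R = |1 − z₀| = |1| = 1 (distance from z₀ to the singularity z = 1).

c_0 = 1, c_1 = 1; R = 1.


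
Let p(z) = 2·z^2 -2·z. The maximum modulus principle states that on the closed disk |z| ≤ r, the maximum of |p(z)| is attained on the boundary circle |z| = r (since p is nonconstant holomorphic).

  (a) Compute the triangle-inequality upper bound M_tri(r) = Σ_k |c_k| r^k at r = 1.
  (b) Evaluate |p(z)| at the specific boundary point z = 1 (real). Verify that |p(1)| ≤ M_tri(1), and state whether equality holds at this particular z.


Coefficients: c_0 = 0, c_1 = -2, c_2 = 2. Radius r = 1.
Part (a). Triangle bound: M_tri(r) = Σ_k |c_k| r^k
  = |0|·1^0 + |-2|·1^1 + |2|·1^2
  = 0 + 2 + 2 = 4.
This bounds M(r) := max_{|z|=r} |p(z)| from above; equality holds iff all terms c_k z^k can be made to align in phase at a single z on |z|=r.
Part (b). At z = 1 (real, on the circle |z| = r):
  p(1) = (0)·1^0 + (-2)·1^1 + (2)·1^2 = 0.
  |p(1)| = 0.
Check: |p(1)| = 0 ≤ 4 = M_tri(1). ✓ Equality does not hold at z = 1 (the coefficients have mixed signs, so the terms do not all align in phase there).

M_tri(1) = 4; |p(1)| = 0; equality at z=1: no.


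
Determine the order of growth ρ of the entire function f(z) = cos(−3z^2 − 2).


Write cos(w) = (e^{iw} ± e^{−iw})/(2 or 2i), so |cos(w)| ≤ e^{|w|}. With w = −3z^2 − 2, |w| ≤ 3r^2 + 2 on |z|=r, giving M(r) ≤ e^{3r^2 + 2} and ρ ≤ 2. For the lower bound, choose z on |z|=r with -3z^2 purely imaginary of modulus 3r^2; then |cos(−3z^2 − 2)| grows like e^{3r^2}/2, so ρ ≥ 2. Hence ρ = 2.
Therefore ρ = 2.

Order ρ = 2.


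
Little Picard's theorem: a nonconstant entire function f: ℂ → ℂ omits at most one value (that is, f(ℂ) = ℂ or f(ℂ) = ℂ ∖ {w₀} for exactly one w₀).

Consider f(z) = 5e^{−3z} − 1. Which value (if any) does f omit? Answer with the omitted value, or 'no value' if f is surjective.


Little Picard bounds the complement of f(ℂ) to at most one point.
e^{−3z} is never zero on ℂ, so 5·e^{−3z} takes every value in ℂ ∖ {0}. Adding -1 shifts the range to ℂ ∖ {-1}. Thus f omits exactly the value -1.

Omitted value: -1.


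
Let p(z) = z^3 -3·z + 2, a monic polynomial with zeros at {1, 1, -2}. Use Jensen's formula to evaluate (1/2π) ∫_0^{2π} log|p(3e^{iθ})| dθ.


Zeros: -2, 1, 1; r = 3.
Inside |z| < r: -2, 1, 1. Outside (|z| ≥ r): ∅.
p(0) = 2, so log|p(0)| = log(2) = 0.6931.
Apply Jensen: I(r) = log|p(0)| + Σ_k log(r/|z_k|), summed over zeros inside |z| < r.
  log(r/|z_k|) for z_k = 1: log(3/1) = 1.0986
  log(r/|z_k|) for z_k = 1: log(3/1) = 1.0986
  log(r/|z_k|) for z_k = -2: log(3/2) = 0.4055
Sum over inside zeros: 2.6027.
I(r) = log|p(0)| + (inside sum) = 0.6931 + 2.6027 = 3.2958.
Closed form (all zeros inside, monic): I(r) = n·log(r) = 3·log(3) = 3.2958. ✓

I(r) ≈ 3.2958.


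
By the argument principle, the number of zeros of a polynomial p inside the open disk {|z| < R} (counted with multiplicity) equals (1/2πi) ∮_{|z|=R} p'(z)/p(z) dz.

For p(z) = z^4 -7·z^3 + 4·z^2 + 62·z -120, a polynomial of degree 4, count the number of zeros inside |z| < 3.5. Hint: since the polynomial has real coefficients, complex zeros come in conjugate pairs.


The zeros of p are: (3 + 1i), (3 - 1i), 4, -3.
Their magnitudes are: 3.162, 3.162, 4, 3.
Zeros with |z| < R = 3.5: (3 + 1i), (3 - 1i), -3.
Count = 3.
By the argument principle, (1/2πi) ∮_{|z|=R} p'(z)/p(z) dz equals exactly this count.

Number of zeros inside |z| < 3.5: 3.


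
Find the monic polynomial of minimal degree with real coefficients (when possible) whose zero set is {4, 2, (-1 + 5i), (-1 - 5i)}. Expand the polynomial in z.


The polynomial is p(z) = ∏_{α ∈ S} (z − α), where S = {4, 2, (-1 + 5i), (-1 - 5i)}.
Expanding the product yields: p(z) = z^4 -4·z^3 + 22·z^2 -140·z + 208.
Note conjugate pairs combine to real quadratics: (z − (-1+5i))(z − (-1−5i)) = z² + 2z + 26.
The resulting polynomial has degree 4 and real coefficients as required.

p(z) = z^4 -4·z^3 + 22·z^2 -140·z + 208.


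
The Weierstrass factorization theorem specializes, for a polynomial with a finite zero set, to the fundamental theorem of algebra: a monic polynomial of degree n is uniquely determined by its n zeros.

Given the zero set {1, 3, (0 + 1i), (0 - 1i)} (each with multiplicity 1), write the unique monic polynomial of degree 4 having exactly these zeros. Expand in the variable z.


The polynomial is p(z) = ∏_{α ∈ S} (z − α), where S = {1, 3, (0 + 1i), (0 - 1i)}.
Expanding the product yields: p(z) = z^4 -4·z^3 + 4·z^2 -4·z + 3.
Note conjugate pairs combine to real quadratics: (z − (0+1i))(z − (0−1i)) = z² + 1.
The resulting polynomial has degree 4 and real coefficients as required.

p(z) = z^4 -4·z^3 + 4·z^2 -4·z + 3.


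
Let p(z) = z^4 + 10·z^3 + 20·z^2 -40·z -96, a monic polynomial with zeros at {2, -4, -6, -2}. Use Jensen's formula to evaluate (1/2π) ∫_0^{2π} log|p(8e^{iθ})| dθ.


Zeros: -6, -4, -2, 2; r = 8.
Inside |z| < r: -6, -4, -2, 2. Outside (|z| ≥ r): ∅.
p(0) = -96, so log|p(0)| = log(96) = 4.5643.
Apply Jensen: I(r) = log|p(0)| + Σ_k log(r/|z_k|), summed over zeros inside |z| < r.
  log(r/|z_k|) for z_k = 2: log(8/2) = 1.3863
  log(r/|z_k|) for z_k = -4: log(8/4) = 0.6931
  log(r/|z_k|) for z_k = -6: log(8/6) = 0.2877
  log(r/|z_k|) for z_k = -2: log(8/2) = 1.3863
Sum over inside zeros: 3.7534.
I(r) = log|p(0)| + (inside sum) = 4.5643 + 3.7534 = 8.3178.
Closed form (all zeros inside, monic): I(r) = n·log(r) = 4·log(8) = 8.3178. ✓

I(r) ≈ 8.3178.


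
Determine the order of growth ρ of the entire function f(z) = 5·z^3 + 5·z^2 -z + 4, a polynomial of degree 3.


|f(z)| ≤ Σ|c_k|·r^k = O(r^3) as r → ∞. Polynomial growth is O(e^{r^ε}) for every ε > 0 (since r^3/e^{r^ε} → 0), so ρ ≤ ε for all ε > 0, i.e. ρ = 0. Every nonconstant polynomial has order 0.
Therefore ρ = 0.

Order ρ = 0.


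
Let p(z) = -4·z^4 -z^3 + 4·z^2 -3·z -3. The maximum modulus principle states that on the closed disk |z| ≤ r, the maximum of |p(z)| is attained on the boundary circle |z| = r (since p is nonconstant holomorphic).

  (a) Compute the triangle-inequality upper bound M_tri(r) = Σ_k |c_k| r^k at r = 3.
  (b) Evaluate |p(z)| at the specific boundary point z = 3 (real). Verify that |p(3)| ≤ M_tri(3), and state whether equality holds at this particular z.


Coefficients: c_0 = -3, c_1 = -3, c_2 = 4, c_3 = -1, c_4 = -4. Radius r = 3.
Part (a). Triangle bound: M_tri(r) = Σ_k |c_k| r^k
  = |-3|·3^0 + |-3|·3^1 + |4|·3^2 + |-1|·3^3 + |-4|·3^4
  = 3 + 9 + 36 + 27 + 324 = 399.
This bounds M(r) := max_{|z|=r} |p(z)| from above; equality holds iff all terms c_k z^k can be made to align in phase at a single z on |z|=r.
Part (b). At z = 3 (real, on the circle |z| = r):
  p(3) = (-3)·3^0 + (-3)·3^1 + (4)·3^2 + (-1)·3^3 + (-4)·3^4 = -327.
  |p(3)| = 327.
Check: |p(3)| = 327 ≤ 399 = M_tri(3). ✓ Equality does not hold at z = 3 (the coefficients have mixed signs, so the terms do not all align in phase there).

M_tri(3) = 399; |p(3)| = 327; equality at z=3: no.


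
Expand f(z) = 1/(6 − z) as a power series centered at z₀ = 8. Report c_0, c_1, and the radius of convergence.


Let w = z − z₀, so z = z₀ + w.
Then 6 − z = 6 − (z₀ + w) = (6 − z₀) − w = -2 − w.
f(z) = 1/(-2 − w) = (1/(-2)) · 1/(1 − w/(-2)) = Σ_{n≥0} w^n / (-2)^(n+1).
So c_n = 1/(-2)^(n+1):
  c_0 = 1/(-2)^1 = -1/2.
  c_1 = 1/(-2)^2 = 1/4.
The series is valid for |w/d| < 1, i.e. |z − z₀| < |d|.
Radius of convergence: R = |6 − z₀| = |-2| = 2 (distance from z₀ to the singularity z = 6).

c_0 = -1/2, c_1 = 1/4; R = 2.


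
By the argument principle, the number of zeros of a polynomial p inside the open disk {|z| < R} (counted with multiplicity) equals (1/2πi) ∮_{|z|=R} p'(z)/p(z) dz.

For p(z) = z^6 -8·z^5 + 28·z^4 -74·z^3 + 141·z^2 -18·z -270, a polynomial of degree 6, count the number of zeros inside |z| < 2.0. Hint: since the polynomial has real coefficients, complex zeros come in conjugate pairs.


The zeros of p are: -1, (3 + 1i), (3 - 1i), 3, (0 + 3i), (0 - 3i).
Their magnitudes are: 1, 3.162, 3.162, 3, 3, 3.
Zeros with |z| < R = 2.0: -1.
Count = 1.
By the argument principle, (1/2πi) ∮_{|z|=R} p'(z)/p(z) dz equals exactly this count.

Number of zeros inside |z| < 2.0: 1.


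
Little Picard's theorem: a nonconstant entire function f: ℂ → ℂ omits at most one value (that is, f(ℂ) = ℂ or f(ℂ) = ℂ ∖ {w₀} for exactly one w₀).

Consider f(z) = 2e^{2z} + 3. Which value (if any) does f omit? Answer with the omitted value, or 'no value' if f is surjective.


Little Picard bounds the complement of f(ℂ) to at most one point.
e^{2z} is never zero on ℂ, so 2·e^{2z} takes every value in ℂ ∖ {0}. Adding 3 shifts the range to ℂ ∖ {3}. Thus f omits exactly the value 3.

Omitted value: 3.


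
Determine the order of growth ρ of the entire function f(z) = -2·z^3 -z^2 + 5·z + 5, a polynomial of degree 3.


|f(z)| ≤ Σ|c_k|·r^k = O(r^3) as r → ∞. Polynomial growth is O(e^{r^ε}) for every ε > 0 (since r^3/e^{r^ε} → 0), so ρ ≤ ε for all ε > 0, i.e. ρ = 0. Every nonconstant polynomial has order 0.
Therefore ρ = 0.

Order ρ = 0.


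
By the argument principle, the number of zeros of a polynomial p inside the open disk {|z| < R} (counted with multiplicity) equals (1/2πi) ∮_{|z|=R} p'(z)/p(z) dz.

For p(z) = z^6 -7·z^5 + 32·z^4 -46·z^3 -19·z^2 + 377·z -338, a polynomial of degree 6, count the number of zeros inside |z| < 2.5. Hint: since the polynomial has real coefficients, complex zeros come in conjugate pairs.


The zeros of p are: 1, (2 + 3i), (2 - 3i), -2, (2 + 3i), (2 - 3i).
Their magnitudes are: 1, 3.606, 3.606, 2, 3.606, 3.606.
Zeros with |z| < R = 2.5: 1, -2.
Count = 2.
By the argument principle, (1/2πi) ∮_{|z|=R} p'(z)/p(z) dz equals exactly this count.

Number of zeros inside |z| < 2.5: 2.


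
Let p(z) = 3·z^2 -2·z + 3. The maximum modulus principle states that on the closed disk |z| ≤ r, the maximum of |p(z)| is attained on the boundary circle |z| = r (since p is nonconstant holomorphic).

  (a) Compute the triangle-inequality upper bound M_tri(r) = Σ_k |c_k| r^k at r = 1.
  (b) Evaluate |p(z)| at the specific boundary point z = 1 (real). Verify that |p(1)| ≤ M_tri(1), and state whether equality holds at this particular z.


Coefficients: c_0 = 3, c_1 = -2, c_2 = 3. Radius r = 1.
Part (a). Triangle bound: M_tri(r) = Σ_k |c_k| r^k
  = |3|·1^0 + |-2|·1^1 + |3|·1^2
  = 3 + 2 + 3 = 8.
This bounds M(r) := max_{|z|=r} |p(z)| from above; equality holds iff all terms c_k z^k can be made to align in phase at a single z on |z|=r.
Part (b). At z = 1 (real, on the circle |z| = r):
  p(1) = (3)·1^0 + (-2)·1^1 + (3)·1^2 = 4.
  |p(1)| = 4.
Check: |p(1)| = 4 ≤ 8 = M_tri(1). ✓ Equality does not hold at z = 1 (the coefficients have mixed signs, so the terms do not all align in phase there).

M_tri(1) = 8; |p(1)| = 4; equality at z=1: no.


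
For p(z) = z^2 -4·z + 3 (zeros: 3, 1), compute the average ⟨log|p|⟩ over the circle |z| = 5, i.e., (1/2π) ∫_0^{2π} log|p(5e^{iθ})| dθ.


Zeros: 1, 3; r = 5.
Inside |z| < r: 1, 3. Outside (|z| ≥ r): ∅.
p(0) = 3, so log|p(0)| = log(3) = 1.0986.
Apply Jensen: I(r) = log|p(0)| + Σ_k log(r/|z_k|), summed over zeros inside |z| < r.
  log(r/|z_k|) for z_k = 3: log(5/3) = 0.5108
  log(r/|z_k|) for z_k = 1: log(5/1) = 1.6094
Sum over inside zeros: 2.1203.
I(r) = log|p(0)| + (inside sum) = 1.0986 + 2.1203 = 3.2189.
Closed form (all zeros inside, monic): I(r) = n·log(r) = 2·log(5) = 3.2189. ✓

I(r) ≈ 3.2189.


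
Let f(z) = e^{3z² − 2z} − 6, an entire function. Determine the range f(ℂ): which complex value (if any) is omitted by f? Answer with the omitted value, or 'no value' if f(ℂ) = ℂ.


Little Picard bounds the complement of f(ℂ) to at most one point.
The exponent g(z) = 3z² − 2z is a nonconstant polynomial, hence surjective onto ℂ. So e^{g(z)} takes every value in {e^w : w ∈ ℂ} = ℂ ∖ {0}. Adding -6 shifts the range to ℂ ∖ {-6}. f omits exactly -6.

Omitted value: -6.


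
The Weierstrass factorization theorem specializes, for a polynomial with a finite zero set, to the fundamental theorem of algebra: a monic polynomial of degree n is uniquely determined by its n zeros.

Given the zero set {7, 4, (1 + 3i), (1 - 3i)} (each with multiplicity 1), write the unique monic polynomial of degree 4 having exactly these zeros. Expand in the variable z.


The polynomial is p(z) = ∏_{α ∈ S} (z − α), where S = {7, 4, (1 + 3i), (1 - 3i)}.
Expanding the product yields: p(z) = z^4 -13·z^3 + 60·z^2 -166·z + 280.
Note conjugate pairs combine to real quadratics: (z − (1+3i))(z − (1−3i)) = z² − 2z + 10.
The resulting polynomial has degree 4 and real coefficients as required.

p(z) = z^4 -13·z^3 + 60·z^2 -166·z + 280.


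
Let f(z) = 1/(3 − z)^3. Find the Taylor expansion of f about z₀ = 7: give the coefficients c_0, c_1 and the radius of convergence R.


Let w = z − z₀, so z = z₀ + w.
Then 3 − z = 3 − (z₀ + w) = (3 − z₀) − w = -4 − w.
f(z) = 1/(-4 − w)^3 = (1/(-4)^3) · (1 − w/(-4))^{−3}.
By the binomial series (1−u)^{−3} = Σ_{n≥0} C(n+2, 2) u^n for |u|<1, with u = w/(-4):
  c_n = C(n+2, 2) / (-4)^(n+3).
  c_0 = 1/(-4)^3 = -1/64.
  c_1 = 3/(-4)^4 = 3/256.
The series is valid for |w/d| < 1, i.e. |z − z₀| < |d|.
Radius of convergence: R = |3 − z₀| = |-4| = 4 (distance from z₀ to the singularity z = 3).

c_0 = -1/64, c_1 = 3/256; R = 4.


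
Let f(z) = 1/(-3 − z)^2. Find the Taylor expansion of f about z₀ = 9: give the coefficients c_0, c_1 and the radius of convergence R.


Let w = z − z₀, so z = z₀ + w.
Then -3 − z = -3 − (z₀ + w) = (-3 − z₀) − w = -12 − w.
f(z) = 1/(-12 − w)^2 = (1/(-12)^2) · (1 − w/(-12))^{−2}.
By the binomial series (1−u)^{−2} = Σ_{n≥0} C(n+1, 1) u^n for |u|<1, with u = w/(-12):
  c_n = C(n+1, 1) / (-12)^(n+2).
  c_0 = 1/(-12)^2 = 1/144.
  c_1 = 2/(-12)^3 = -1/864.
The series is valid for |w/d| < 1, i.e. |z − z₀| < |d|.
Radius of convergence: R = |-3 − z₀| = |-12| = 12 (distance from z₀ to the singularity z = -3).

c_0 = 1/144, c_1 = -1/864; R = 12.


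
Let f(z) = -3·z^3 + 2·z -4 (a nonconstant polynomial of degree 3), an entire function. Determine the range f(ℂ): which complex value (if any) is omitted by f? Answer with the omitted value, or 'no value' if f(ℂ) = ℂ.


Little Picard bounds the complement of f(ℂ) to at most one point.
For every w ∈ ℂ, the equation p(z) − w = 0 is a nonconstant polynomial in z and hence has at least one root by the fundamental theorem of algebra. So p is surjective onto ℂ, omitting no value.

Omitted value: no value.


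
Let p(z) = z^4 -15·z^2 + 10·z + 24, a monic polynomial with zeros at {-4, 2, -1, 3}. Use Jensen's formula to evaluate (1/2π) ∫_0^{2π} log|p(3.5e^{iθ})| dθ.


Zeros: -4, -1, 2, 3; r = 3.5.
Inside |z| < r: -1, 2, 3. Outside (|z| ≥ r): -4.
p(0) = 24, so log|p(0)| = log(24) = 3.1781.
Apply Jensen: I(r) = log|p(0)| + Σ_k log(r/|z_k|), summed over zeros inside |z| < r.
  log(r/|z_k|) for z_k = 2: log(3.5/2) = 0.5596
  log(r/|z_k|) for z_k = -1: log(3.5/1) = 1.2528
  log(r/|z_k|) for z_k = 3: log(3.5/3) = 0.1542
  Outside zeros (-4) contribute nothing to the Jensen sum.
Sum over inside zeros: 1.9665.
I(r) = log|p(0)| + (inside sum) = 3.1781 + 1.9665 = 5.1446.
Note: since some zeros are outside |z| ≤ r, the simplified n·log(r) form does NOT apply — only the inside zeros contribute.

I(r) ≈ 5.1446.


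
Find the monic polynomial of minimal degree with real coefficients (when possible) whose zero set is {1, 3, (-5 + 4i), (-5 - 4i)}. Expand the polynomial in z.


The polynomial is p(z) = ∏_{α ∈ S} (z − α), where S = {1, 3, (-5 + 4i), (-5 - 4i)}.
Expanding the product yields: p(z) = z^4 + 6·z^3 + 4·z^2 -134·z + 123.
Note conjugate pairs combine to real quadratics: (z − (-5+4i))(z − (-5−4i)) = z² + 10z + 41.
The resulting polynomial has degree 4 and real coefficients as required.

p(z) = z^4 + 6·z^3 + 4·z^2 -134·z + 123.


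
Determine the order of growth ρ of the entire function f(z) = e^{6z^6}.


|e^{6z^6}| = e^{Re(6·z^6) + 0} ≤ e^{6|z|^6 + 0} = e^{6r^6 + 0} on |z| = r, so ρ ≤ 6. Choosing z on |z|=r so that 6·z^6 is real positive (always possible by picking arg z appropriately) gives |f(z)| = e^{6r^6 + 0}, matching the bound. The additive constant 0 does not affect log log M(r) ~ 6·log r. Hence ρ = 6.
Therefore ρ = 6.

Order ρ = 6.


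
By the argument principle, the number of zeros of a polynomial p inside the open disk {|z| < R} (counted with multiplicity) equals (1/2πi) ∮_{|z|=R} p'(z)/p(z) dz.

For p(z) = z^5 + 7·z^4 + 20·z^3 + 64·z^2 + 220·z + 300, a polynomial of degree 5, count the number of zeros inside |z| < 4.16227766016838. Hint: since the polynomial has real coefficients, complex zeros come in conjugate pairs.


The zeros of p are: -3, (-3 + 1i), (-3 - 1i), (1 + 3i), (1 - 3i).
Their magnitudes are: 3, 3.162, 3.162, 3.162, 3.162.
Zeros with |z| < R = 4.16227766016838: -3, (-3 + 1i), (-3 - 1i), (1 + 3i), (1 - 3i).
Count = 5.
By the argument principle, (1/2πi) ∮_{|z|=R} p'(z)/p(z) dz equals exactly this count.

Number of zeros inside |z| < 4.16227766016838: 5.


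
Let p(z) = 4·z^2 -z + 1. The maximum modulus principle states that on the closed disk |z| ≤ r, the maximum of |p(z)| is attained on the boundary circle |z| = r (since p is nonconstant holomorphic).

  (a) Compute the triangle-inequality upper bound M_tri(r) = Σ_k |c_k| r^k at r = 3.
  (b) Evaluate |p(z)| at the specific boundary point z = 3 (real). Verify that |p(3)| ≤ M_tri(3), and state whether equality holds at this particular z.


Coefficients: c_0 = 1, c_1 = -1, c_2 = 4. Radius r = 3.
Part (a). Triangle bound: M_tri(r) = Σ_k |c_k| r^k
  = |1|·3^0 + |-1|·3^1 + |4|·3^2
  = 1 + 3 + 36 = 40.
This bounds M(r) := max_{|z|=r} |p(z)| from above; equality holds iff all terms c_k z^k can be made to align in phase at a single z on |z|=r.
Part (b). At z = 3 (real, on the circle |z| = r):
  p(3) = (1)·3^0 + (-1)·3^1 + (4)·3^2 = 34.
  |p(3)| = 34.
Check: |p(3)| = 34 ≤ 40 = M_tri(3). ✓ Equality does not hold at z = 3 (the coefficients have mixed signs, so the terms do not all align in phase there).

M_tri(3) = 40; |p(3)| = 34; equality at z=3: no.


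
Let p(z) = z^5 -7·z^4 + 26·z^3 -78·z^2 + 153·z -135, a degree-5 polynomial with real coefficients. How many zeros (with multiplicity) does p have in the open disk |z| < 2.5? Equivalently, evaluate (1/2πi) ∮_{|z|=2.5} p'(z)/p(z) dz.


The zeros of p are: (2 + 1i), (2 - 1i), (0 + 3i), (0 - 3i), 3.
Their magnitudes are: 2.236, 2.236, 3, 3, 3.
Zeros with |z| < R = 2.5: (2 + 1i), (2 - 1i).
Count = 2.
By the argument principle, (1/2πi) ∮_{|z|=R} p'(z)/p(z) dz equals exactly this count.

Number of zeros inside |z| < 2.5: 2.


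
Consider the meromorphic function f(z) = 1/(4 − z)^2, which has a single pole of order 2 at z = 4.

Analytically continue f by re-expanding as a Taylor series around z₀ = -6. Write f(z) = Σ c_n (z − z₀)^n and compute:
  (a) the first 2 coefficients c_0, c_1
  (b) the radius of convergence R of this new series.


Let w = z − z₀, so z = z₀ + w.
Then 4 − z = 4 − (z₀ + w) = (4 − z₀) − w = 10 − w.
f(z) = 1/(10 − w)^2 = (1/(10)^2) · (1 − w/(10))^{−2}.
By the binomial series (1−u)^{−2} = Σ_{n≥0} C(n+1, 1) u^n for |u|<1, with u = w/(10):
  c_n = C(n+1, 1) / (10)^(n+2).
  c_0 = 1/(10)^2 = 1/100.
  c_1 = 2/(10)^3 = 1/500.
The series is valid for |w/d| < 1, i.e. |z − z₀| < |d|.
Radius of convergence: R = |4 − z₀| = |10| = 10 (distance from z₀ to the singularity z = 4).

c_0 = 1/100, c_1 = 1/500; R = 10.


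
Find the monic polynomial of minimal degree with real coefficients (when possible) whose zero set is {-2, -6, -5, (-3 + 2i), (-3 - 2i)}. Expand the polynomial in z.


The polynomial is p(z) = ∏_{α ∈ S} (z − α), where S = {-2, -6, -5, (-3 + 2i), (-3 - 2i)}.
Expanding the product yields: p(z) = z^5 + 19·z^4 + 143·z^3 + 541·z^2 + 1036·z + 780.
Note conjugate pairs combine to real quadratics: (z − (-3+2i))(z − (-3−2i)) = z² + 6z + 13.
The resulting polynomial has degree 5 and real coefficients as required.

p(z) = z^5 + 19·z^4 + 143·z^3 + 541·z^2 + 1036·z + 780.


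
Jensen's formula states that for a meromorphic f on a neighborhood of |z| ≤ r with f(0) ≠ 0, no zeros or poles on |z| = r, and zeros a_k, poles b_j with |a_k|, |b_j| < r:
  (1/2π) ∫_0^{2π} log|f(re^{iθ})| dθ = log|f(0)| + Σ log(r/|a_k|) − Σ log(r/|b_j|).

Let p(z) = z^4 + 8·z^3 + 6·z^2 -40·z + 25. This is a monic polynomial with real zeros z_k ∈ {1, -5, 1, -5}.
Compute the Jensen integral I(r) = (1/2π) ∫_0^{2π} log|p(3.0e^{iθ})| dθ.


Zeros: -5, -5, 1, 1; r = 3.0.
Inside |z| < r: 1, 1. Outside (|z| ≥ r): -5, -5.
p(0) = 25, so log|p(0)| = log(25) = 3.2189.
Apply Jensen: I(r) = log|p(0)| + Σ_k log(r/|z_k|), summed over zeros inside |z| < r.
  log(r/|z_k|) for z_k = 1: log(3.0/1) = 1.0986
  log(r/|z_k|) for z_k = 1: log(3.0/1) = 1.0986
  Outside zeros (-5, -5) contribute nothing to the Jensen sum.
Sum over inside zeros: 2.1972.
I(r) = log|p(0)| + (inside sum) = 3.2189 + 2.1972 = 5.4161.
Note: since some zeros are outside |z| ≤ r, the simplified n·log(r) form does NOT apply — only the inside zeros contribute.

I(r) ≈ 5.4161.
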